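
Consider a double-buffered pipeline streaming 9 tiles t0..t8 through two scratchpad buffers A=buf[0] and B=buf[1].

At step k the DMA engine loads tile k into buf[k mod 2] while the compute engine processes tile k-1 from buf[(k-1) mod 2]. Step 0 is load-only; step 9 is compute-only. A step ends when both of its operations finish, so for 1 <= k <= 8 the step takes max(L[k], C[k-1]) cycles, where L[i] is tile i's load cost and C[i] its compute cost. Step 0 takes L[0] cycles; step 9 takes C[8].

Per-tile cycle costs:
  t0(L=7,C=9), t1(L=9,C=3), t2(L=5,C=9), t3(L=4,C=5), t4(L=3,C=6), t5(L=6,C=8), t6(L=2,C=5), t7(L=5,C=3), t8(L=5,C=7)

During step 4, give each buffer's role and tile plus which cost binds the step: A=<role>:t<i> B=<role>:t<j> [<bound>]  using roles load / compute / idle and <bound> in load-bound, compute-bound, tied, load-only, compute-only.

step 4: A=load:t4 B=compute:t3 [compute-bound]

k=0 load=t0/7c comp=- wait=7 total=7
k=1 load=t1/9c comp=t0/9c wait=9 total=16
k=2 load=t2/5c comp=t1/3c wait=5 total=21
k=3 load=t3/4c comp=t2/9c wait=9 total=30
k=4 load=t4/3c comp=t3/5c wait=5 total=35
k=5 load=t5/6c comp=t4/6c wait=6 total=41
k=6 load=t6/2c comp=t5/8c wait=8 total=49
k=7 load=t7/5c comp=t6/5c wait=5 total=54
k=8 load=t8/5c comp=t7/3c wait=5 total=59
k=9 load=- comp=t8/7c wait=7 total=66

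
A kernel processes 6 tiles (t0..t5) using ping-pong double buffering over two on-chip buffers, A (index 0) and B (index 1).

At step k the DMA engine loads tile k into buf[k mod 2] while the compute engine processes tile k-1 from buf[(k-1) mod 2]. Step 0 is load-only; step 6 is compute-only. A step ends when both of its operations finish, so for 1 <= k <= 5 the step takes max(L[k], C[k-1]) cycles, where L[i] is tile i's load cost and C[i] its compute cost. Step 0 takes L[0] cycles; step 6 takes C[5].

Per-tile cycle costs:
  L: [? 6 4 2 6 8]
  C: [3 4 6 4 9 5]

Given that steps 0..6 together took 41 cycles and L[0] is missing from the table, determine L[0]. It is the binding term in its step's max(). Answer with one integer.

step 0 = dur = L[0]=? = L[0]  (unknown; binding)
step 1 = dur = max(L[1]=6, C[0]=3) = 6
step 2 = dur = max(L[2]=4, C[1]=4) = 4
step 3 = dur = max(L[3]=2, C[2]=6) = 6
step 4 = dur = max(L[4]=6, C[3]=4) = 6
step 5 = dur = max(L[5]=8, C[4]=9) = 9
step 6 = dur = C[5]=5 = 5
sum of known step durations = 36
dur[0] = total - known = 41 - 36 = 5
L[0] is the binding max in step 0, so L[0] = dur[0] = 5

L[0] = 5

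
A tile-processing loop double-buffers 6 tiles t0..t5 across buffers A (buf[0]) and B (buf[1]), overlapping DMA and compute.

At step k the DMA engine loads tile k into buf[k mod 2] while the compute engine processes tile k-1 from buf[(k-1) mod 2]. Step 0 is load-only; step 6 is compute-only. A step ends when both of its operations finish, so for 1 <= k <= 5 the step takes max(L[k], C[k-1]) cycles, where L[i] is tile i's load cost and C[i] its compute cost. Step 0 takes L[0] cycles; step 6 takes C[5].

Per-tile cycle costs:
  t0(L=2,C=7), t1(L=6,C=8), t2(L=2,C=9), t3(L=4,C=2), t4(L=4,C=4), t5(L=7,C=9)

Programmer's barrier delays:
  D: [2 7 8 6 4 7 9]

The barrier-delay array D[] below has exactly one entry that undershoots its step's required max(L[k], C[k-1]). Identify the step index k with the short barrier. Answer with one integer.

hazard at step 3

step 0: need L[0]=2 = 2; D[0]=2 ok
step 1: need max(L[1]=6,C[0]=7) = 7; D[1]=7 ok
step 2: need max(L[2]=2,C[1]=8) = 8; D[2]=8 ok
step 3: need max(L[3]=4,C[2]=9) = 9; D[3]=6 SHORT
step 4: need max(L[4]=4,C[3]=2) = 4; D[4]=4 ok
step 5: need max(L[5]=7,C[4]=4) = 7; D[5]=7 ok
step 6: need C[5]=9 = 9; D[6]=9 ok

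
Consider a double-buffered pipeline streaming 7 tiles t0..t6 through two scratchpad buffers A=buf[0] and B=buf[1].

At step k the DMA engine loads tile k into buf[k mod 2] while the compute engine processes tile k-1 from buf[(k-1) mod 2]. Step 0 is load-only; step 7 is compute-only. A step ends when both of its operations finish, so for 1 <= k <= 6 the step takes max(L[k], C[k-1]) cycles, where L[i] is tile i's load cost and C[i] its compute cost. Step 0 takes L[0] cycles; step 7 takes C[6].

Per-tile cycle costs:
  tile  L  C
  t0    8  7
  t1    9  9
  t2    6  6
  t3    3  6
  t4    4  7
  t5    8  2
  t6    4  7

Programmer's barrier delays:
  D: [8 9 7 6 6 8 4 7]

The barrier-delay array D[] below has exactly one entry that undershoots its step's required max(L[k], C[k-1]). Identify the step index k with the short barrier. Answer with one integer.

step 0: need L[0]=8 = 8; D[0]=8 ok
step 1: need max(L[1]=9,C[0]=7) = 9; D[1]=9 ok
step 2: need max(L[2]=6,C[1]=9) = 9; D[2]=7 SHORT
step 3: need max(L[3]=3,C[2]=6) = 6; D[3]=6 ok
step 4: need max(L[4]=4,C[3]=6) = 6; D[4]=6 ok
step 5: need max(L[5]=8,C[4]=7) = 8; D[5]=8 ok
step 6: need max(L[6]=4,C[5]=2) = 4; D[6]=4 ok
step 7: need C[6]=7 = 7; D[7]=7 ok

hazard at step 2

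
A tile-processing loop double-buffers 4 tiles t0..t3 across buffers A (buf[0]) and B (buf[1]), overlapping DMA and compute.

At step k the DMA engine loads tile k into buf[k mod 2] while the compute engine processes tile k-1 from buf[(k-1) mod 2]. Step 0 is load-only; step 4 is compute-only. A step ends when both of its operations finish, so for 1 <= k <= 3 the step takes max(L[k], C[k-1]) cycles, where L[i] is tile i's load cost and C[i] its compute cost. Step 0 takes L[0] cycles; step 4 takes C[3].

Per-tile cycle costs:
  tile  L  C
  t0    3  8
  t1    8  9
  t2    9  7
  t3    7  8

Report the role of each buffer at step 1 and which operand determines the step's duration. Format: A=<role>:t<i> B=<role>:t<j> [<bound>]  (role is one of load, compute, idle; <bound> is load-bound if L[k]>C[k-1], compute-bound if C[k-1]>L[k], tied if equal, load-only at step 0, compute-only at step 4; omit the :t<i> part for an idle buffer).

step 1: A=compute:t0 B=load:t1 [tied]

k=0 load=t0/3c comp=- wait=3 total=3
k=1 load=t1/8c comp=t0/8c wait=8 total=11
k=2 load=t2/9c comp=t1/9c wait=9 total=20
k=3 load=t3/7c comp=t2/7c wait=7 total=27
k=4 load=- comp=t3/8c wait=8 total=35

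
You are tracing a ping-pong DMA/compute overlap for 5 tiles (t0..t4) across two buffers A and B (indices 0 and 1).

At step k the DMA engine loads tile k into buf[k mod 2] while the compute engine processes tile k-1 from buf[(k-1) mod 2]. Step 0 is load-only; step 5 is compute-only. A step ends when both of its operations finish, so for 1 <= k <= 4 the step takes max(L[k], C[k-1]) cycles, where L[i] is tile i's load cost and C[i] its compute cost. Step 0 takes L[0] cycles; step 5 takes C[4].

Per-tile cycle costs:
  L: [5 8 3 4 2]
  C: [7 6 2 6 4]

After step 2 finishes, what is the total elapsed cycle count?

[0] DMA t0→A (5c) ∥ CU idle ⇒ 5c, clock 5
[1] DMA t1→B (8c) ∥ CU A:t0 (7c) ⇒ 8c, clock 13
[2] DMA t2→A (3c) ∥ CU B:t1 (6c) ⇒ 6c, clock 19
[3] DMA t3→B (4c) ∥ CU A:t2 (2c) ⇒ 4c, clock 23
[4] DMA t4→A (2c) ∥ CU B:t3 (6c) ⇒ 6c, clock 29
[5] DMA idle ∥ CU A:t4 (4c) ⇒ 4c, clock 33

end_cycle[2] = 19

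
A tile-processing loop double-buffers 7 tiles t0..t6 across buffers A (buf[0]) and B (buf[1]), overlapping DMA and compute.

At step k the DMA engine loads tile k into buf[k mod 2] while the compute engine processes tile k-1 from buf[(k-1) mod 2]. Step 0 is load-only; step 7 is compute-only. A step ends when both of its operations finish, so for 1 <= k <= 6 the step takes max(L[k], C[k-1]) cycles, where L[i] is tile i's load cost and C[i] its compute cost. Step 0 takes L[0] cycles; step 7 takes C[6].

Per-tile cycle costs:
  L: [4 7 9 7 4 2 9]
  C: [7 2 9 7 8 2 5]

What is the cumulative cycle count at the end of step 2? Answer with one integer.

[0] DMA t0→A (4c) ∥ CU idle ⇒ 4c, clock 4
[1] DMA t1→B (7c) ∥ CU A:t0 (7c) ⇒ 7c, clock 11
[2] DMA t2→A (9c) ∥ CU B:t1 (2c) ⇒ 9c, clock 20
[3] DMA t3→B (7c) ∥ CU A:t2 (9c) ⇒ 9c, clock 29
[4] DMA t4→A (4c) ∥ CU B:t3 (7c) ⇒ 7c, clock 36
[5] DMA t5→B (2c) ∥ CU A:t4 (8c) ⇒ 8c, clock 44
[6] DMA t6→A (9c) ∥ CU B:t5 (2c) ⇒ 9c, clock 53
[7] DMA idle ∥ CU A:t6 (5c) ⇒ 5c, clock 58

end_cycle[2] = 20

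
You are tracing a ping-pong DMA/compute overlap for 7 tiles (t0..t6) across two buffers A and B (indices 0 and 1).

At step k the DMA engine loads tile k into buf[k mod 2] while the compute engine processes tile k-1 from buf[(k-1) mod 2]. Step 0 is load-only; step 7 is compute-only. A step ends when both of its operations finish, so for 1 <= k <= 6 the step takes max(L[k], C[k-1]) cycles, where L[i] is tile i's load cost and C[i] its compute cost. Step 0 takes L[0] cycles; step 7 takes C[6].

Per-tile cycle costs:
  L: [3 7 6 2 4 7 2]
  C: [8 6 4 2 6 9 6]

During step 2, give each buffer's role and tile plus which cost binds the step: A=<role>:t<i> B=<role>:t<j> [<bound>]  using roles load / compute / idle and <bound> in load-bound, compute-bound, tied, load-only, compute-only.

step 0: L[0]=3 → dur=3, Σ=3 | A=load:t0 B=idle [load-only]
step 1: L[1]=7 C[0]=8 → dur=8, Σ=11 | A=compute:t0 B=load:t1 [compute-bound]
step 2: L[2]=6 C[1]=6 → dur=6, Σ=17 | A=load:t2 B=compute:t1 [tied]
step 3: L[3]=2 C[2]=4 → dur=4, Σ=21 | A=compute:t2 B=load:t3 [compute-bound]
step 4: L[4]=4 C[3]=2 → dur=4, Σ=25 | A=load:t4 B=compute:t3 [load-bound]
step 5: L[5]=7 C[4]=6 → dur=7, Σ=32 | A=compute:t4 B=load:t5 [load-bound]
step 6: L[6]=2 C[5]=9 → dur=9, Σ=41 | A=load:t6 B=compute:t5 [compute-bound]
step 7: C[6]=6 → dur=6, Σ=47 | A=compute:t6 B=idle [compute-only]

step 2: A=load:t2 B=compute:t1 [tied]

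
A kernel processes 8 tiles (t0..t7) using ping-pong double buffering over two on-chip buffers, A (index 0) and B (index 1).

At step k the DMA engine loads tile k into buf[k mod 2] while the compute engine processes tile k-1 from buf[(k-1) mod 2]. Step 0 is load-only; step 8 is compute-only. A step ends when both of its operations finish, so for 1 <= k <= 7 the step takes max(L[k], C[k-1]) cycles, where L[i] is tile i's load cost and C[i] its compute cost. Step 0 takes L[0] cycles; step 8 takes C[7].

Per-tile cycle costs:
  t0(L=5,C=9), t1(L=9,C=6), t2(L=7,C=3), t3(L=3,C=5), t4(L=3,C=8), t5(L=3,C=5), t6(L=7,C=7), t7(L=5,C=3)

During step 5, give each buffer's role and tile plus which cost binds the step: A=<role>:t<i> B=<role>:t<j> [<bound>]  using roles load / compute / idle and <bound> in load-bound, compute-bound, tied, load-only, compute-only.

  0. 5=5c; end=5; A:t0 B:-
  1. max(9,9)=9c; end=14; A:t0 B:t1
  2. max(7,6)=7c; end=21; A:t2 B:t1
  3. max(3,3)=3c; end=24; A:t2 B:t3
  4. max(3,5)=5c; end=29; A:t4 B:t3
  5. max(3,8)=8c; end=37; A:t4 B:t5
  6. max(7,5)=7c; end=44; A:t6 B:t5
  7. max(5,7)=7c; end=51; A:t6 B:t7
  8. 3=3c; end=54; A:t6 B:t7

step 5: A=compute:t4 B=load:t5 [compute-bound]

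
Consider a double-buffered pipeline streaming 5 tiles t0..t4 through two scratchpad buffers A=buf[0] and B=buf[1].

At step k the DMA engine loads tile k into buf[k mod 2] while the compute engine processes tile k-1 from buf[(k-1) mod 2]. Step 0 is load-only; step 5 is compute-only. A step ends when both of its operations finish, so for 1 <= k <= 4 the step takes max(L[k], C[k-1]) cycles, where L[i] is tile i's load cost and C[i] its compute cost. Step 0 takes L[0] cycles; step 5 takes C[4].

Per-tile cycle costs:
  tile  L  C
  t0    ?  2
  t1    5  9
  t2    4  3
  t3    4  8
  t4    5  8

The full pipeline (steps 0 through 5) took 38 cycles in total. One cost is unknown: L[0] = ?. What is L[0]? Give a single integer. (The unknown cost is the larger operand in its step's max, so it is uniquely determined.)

L[0] = 4

step 0: dur = L[0]=? = L[0]  (unknown; binding)
step 1: dur = max(L[1]=5, C[0]=2) = 5
step 2: dur = max(L[2]=4, C[1]=9) = 9
step 3: dur = max(L[3]=4, C[2]=3) = 4
step 4: dur = max(L[4]=5, C[3]=8) = 8
step 5: dur = C[4]=8 = 8
sum of known step durations = 34
dur[0] = total - known = 38 - 34 = 4
L[0] is the binding max in step 0, so L[0] = dur[0] = 4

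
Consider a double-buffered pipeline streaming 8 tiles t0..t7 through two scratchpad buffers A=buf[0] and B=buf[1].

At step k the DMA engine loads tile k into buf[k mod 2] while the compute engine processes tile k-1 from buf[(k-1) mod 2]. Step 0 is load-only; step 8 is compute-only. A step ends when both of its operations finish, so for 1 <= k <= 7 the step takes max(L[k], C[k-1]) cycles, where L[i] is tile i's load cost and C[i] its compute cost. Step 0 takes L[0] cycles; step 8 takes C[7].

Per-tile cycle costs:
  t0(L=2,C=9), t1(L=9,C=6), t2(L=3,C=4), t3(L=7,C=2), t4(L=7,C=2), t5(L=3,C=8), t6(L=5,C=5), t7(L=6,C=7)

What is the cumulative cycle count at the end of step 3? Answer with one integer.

end_cycle[3] = 24

k=0 load=t0/2c comp=- wait=2 total=2
k=1 load=t1/9c comp=t0/9c wait=9 total=11
k=2 load=t2/3c comp=t1/6c wait=6 total=17
k=3 load=t3/7c comp=t2/4c wait=7 total=24
k=4 load=t4/7c comp=t3/2c wait=7 total=31
k=5 load=t5/3c comp=t4/2c wait=3 total=34
k=6 load=t6/5c comp=t5/8c wait=8 total=42
k=7 load=t7/6c comp=t6/5c wait=6 total=48
k=8 load=- comp=t7/7c wait=7 total=55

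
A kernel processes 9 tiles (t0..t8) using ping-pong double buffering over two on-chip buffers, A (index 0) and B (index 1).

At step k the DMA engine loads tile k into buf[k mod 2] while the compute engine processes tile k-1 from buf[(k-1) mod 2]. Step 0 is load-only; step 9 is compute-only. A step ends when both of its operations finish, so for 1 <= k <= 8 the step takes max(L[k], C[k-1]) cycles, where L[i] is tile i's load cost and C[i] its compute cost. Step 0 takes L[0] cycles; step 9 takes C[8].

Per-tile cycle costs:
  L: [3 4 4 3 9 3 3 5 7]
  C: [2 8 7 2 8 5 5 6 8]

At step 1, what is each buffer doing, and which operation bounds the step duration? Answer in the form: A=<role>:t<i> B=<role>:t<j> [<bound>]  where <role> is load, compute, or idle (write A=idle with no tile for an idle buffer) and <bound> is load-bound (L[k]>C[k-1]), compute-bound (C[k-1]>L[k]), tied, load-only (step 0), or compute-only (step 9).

k=0 load=t0/3c comp=- wait=3 total=3
k=1 load=t1/4c comp=t0/2c wait=4 total=7
k=2 load=t2/4c comp=t1/8c wait=8 total=15
k=3 load=t3/3c comp=t2/7c wait=7 total=22
k=4 load=t4/9c comp=t3/2c wait=9 total=31
k=5 load=t5/3c comp=t4/8c wait=8 total=39
k=6 load=t6/3c comp=t5/5c wait=5 total=44
k=7 load=t7/5c comp=t6/5c wait=5 total=49
k=8 load=t8/7c comp=t7/6c wait=7 total=56
k=9 load=- comp=t8/8c wait=8 total=64

step 1: A=compute:t0 B=load:t1 [load-bound]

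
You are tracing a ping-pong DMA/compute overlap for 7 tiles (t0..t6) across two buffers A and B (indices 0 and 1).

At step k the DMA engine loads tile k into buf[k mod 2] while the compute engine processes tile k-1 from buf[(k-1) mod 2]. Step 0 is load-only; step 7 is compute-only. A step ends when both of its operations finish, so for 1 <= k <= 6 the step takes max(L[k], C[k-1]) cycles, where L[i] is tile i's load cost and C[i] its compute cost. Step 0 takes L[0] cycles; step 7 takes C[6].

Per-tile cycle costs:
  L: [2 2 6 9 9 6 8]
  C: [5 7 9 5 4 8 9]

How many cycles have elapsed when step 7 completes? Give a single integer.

end_cycle[7] = 55

  0. 2=2c; end=2; A:t0 B:-
  1. max(2,5)=5c; end=7; A:t0 B:t1
  2. max(6,7)=7c; end=14; A:t2 B:t1
  3. max(9,9)=9c; end=23; A:t2 B:t3
  4. max(9,5)=9c; end=32; A:t4 B:t3
  5. max(6,4)=6c; end=38; A:t4 B:t5
  6. max(8,8)=8c; end=46; A:t6 B:t5
  7. 9=9c; end=55; A:t6 B:t5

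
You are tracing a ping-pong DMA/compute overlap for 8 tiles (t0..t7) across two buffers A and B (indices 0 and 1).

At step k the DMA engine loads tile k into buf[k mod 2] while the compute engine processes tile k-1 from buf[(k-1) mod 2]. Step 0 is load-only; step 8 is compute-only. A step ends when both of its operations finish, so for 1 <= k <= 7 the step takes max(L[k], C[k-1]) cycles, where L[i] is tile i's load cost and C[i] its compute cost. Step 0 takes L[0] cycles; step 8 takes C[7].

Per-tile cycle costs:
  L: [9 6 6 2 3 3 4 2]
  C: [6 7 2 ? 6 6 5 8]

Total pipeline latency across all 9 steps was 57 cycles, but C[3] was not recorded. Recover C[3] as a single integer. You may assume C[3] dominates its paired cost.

C[3] = 8

step 0: dur = L[0]=9 = 9
step 1: dur = max(L[1]=6, C[0]=6) = 6
step 2: dur = max(L[2]=6, C[1]=7) = 7
step 3: dur = max(L[3]=2, C[2]=2) = 2
step 4: dur = max(L[4]=3, C[3]=?) = C[3]  (unknown; binding)
step 5: dur = max(L[5]=3, C[4]=6) = 6
step 6: dur = max(L[6]=4, C[5]=6) = 6
step 7: dur = max(L[7]=2, C[6]=5) = 5
step 8: dur = C[7]=8 = 8
sum of known step durations = 49
dur[4] = total - known = 57 - 49 = 8
C[3] is the binding max in step 4, so C[3] = dur[4] = 8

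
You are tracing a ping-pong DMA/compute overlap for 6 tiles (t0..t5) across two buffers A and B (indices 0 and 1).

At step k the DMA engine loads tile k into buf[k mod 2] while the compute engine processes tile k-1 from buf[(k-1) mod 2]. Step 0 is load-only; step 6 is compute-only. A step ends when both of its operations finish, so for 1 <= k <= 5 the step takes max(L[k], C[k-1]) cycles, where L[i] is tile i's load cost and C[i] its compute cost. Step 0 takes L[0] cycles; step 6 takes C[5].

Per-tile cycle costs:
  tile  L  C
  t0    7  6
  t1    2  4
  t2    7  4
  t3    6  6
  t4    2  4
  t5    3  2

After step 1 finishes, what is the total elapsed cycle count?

end_cycle[1] = 13

step 0: L[0]=7 → dur=7, Σ=7 | A=load:t0 B=idle [load-only]
step 1: L[1]=2 C[0]=6 → dur=6, Σ=13 | A=compute:t0 B=load:t1 [compute-bound]
step 2: L[2]=7 C[1]=4 → dur=7, Σ=20 | A=load:t2 B=compute:t1 [load-bound]
step 3: L[3]=6 C[2]=4 → dur=6, Σ=26 | A=compute:t2 B=load:t3 [load-bound]
step 4: L[4]=2 C[3]=6 → dur=6, Σ=32 | A=load:t4 B=compute:t3 [compute-bound]
step 5: L[5]=3 C[4]=4 → dur=4, Σ=36 | A=compute:t4 B=load:t5 [compute-bound]
step 6: C[5]=2 → dur=2, Σ=38 | A=idle B=compute:t5 [compute-only]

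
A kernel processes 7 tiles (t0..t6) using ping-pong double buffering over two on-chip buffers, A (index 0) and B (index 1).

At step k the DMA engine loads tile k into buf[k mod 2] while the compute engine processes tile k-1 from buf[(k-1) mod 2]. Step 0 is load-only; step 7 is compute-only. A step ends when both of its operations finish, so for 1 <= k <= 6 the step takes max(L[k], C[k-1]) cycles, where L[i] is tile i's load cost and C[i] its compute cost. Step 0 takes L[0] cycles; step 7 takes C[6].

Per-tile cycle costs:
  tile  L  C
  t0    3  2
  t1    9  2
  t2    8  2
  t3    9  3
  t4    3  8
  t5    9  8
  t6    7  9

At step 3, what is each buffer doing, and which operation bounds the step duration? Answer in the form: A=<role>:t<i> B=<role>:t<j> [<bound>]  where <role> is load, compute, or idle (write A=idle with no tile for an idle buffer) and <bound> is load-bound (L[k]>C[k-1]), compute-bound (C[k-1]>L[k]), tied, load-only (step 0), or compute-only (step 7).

step 3: A=compute:t2 B=load:t3 [load-bound]

k=0 load=t0/3c comp=- wait=3 total=3
k=1 load=t1/9c comp=t0/2c wait=9 total=12
k=2 load=t2/8c comp=t1/2c wait=8 total=20
k=3 load=t3/9c comp=t2/2c wait=9 total=29
k=4 load=t4/3c comp=t3/3c wait=3 total=32
k=5 load=t5/9c comp=t4/8c wait=9 total=41
k=6 load=t6/7c comp=t5/8c wait=8 total=49
k=7 load=- comp=t6/9c wait=9 total=58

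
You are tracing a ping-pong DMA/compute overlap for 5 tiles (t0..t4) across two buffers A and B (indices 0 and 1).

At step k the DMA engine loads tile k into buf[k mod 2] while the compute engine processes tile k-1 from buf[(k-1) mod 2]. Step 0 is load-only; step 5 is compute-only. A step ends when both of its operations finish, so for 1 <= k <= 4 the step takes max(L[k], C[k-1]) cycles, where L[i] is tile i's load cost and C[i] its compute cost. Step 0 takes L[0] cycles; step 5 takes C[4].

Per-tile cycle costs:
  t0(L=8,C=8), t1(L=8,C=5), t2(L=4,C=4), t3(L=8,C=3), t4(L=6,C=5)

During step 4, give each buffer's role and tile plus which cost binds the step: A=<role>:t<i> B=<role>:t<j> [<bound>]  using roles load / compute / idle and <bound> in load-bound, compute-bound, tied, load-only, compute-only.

[0] DMA t0→A (8c) ∥ CU idle ⇒ 8c, clock 8
[1] DMA t1→B (8c) ∥ CU A:t0 (8c) ⇒ 8c, clock 16
[2] DMA t2→A (4c) ∥ CU B:t1 (5c) ⇒ 5c, clock 21
[3] DMA t3→B (8c) ∥ CU A:t2 (4c) ⇒ 8c, clock 29
[4] DMA t4→A (6c) ∥ CU B:t3 (3c) ⇒ 6c, clock 35
[5] DMA idle ∥ CU A:t4 (5c) ⇒ 5c, clock 40

step 4: A=load:t4 B=compute:t3 [load-bound]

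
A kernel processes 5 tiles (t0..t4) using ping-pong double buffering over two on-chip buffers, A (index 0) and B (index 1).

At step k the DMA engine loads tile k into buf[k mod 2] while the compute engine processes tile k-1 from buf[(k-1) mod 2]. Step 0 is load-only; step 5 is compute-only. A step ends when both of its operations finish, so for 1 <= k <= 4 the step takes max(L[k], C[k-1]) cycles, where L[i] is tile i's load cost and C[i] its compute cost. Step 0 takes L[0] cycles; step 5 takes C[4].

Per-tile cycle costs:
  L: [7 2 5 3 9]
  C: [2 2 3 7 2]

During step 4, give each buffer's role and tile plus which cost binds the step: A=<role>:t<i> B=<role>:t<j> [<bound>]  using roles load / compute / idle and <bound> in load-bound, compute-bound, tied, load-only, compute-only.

k=0 load=t0/7c comp=- wait=7 total=7
k=1 load=t1/2c comp=t0/2c wait=2 total=9
k=2 load=t2/5c comp=t1/2c wait=5 total=14
k=3 load=t3/3c comp=t2/3c wait=3 total=17
k=4 load=t4/9c comp=t3/7c wait=9 total=26
k=5 load=- comp=t4/2c wait=2 total=28

step 4: A=load:t4 B=compute:t3 [load-bound]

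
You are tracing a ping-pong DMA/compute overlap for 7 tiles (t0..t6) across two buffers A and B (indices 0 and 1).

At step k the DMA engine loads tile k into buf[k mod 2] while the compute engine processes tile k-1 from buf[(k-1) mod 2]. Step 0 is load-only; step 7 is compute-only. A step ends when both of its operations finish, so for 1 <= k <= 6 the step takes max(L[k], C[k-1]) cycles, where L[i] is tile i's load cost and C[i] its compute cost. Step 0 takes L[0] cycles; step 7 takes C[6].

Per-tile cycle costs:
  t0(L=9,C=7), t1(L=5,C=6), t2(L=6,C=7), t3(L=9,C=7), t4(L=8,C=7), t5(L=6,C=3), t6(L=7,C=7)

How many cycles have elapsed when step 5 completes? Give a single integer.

end_cycle[5] = 46

[0] DMA t0→A (9c) ∥ CU idle ⇒ 9c, clock 9
[1] DMA t1→B (5c) ∥ CU A:t0 (7c) ⇒ 7c, clock 16
[2] DMA t2→A (6c) ∥ CU B:t1 (6c) ⇒ 6c, clock 22
[3] DMA t3→B (9c) ∥ CU A:t2 (7c) ⇒ 9c, clock 31
[4] DMA t4→A (8c) ∥ CU B:t3 (7c) ⇒ 8c, clock 39
[5] DMA t5→B (6c) ∥ CU A:t4 (7c) ⇒ 7c, clock 46
[6] DMA t6→A (7c) ∥ CU B:t5 (3c) ⇒ 7c, clock 53
[7] DMA idle ∥ CU A:t6 (7c) ⇒ 7c, clock 60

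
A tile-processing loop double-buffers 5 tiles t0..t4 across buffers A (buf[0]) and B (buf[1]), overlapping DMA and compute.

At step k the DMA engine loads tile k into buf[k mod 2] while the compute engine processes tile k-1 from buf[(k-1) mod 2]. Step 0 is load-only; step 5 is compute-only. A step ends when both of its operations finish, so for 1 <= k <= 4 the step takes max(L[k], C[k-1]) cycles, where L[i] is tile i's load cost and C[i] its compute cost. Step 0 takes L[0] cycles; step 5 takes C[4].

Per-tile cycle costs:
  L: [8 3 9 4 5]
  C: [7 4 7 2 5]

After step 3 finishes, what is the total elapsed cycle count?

  0. 8=8c; end=8; A:t0 B:-
  1. max(3,7)=7c; end=15; A:t0 B:t1
  2. max(9,4)=9c; end=24; A:t2 B:t1
  3. max(4,7)=7c; end=31; A:t2 B:t3
  4. max(5,2)=5c; end=36; A:t4 B:t3
  5. 5=5c; end=41; A:t4 B:t3

end_cycle[3] = 31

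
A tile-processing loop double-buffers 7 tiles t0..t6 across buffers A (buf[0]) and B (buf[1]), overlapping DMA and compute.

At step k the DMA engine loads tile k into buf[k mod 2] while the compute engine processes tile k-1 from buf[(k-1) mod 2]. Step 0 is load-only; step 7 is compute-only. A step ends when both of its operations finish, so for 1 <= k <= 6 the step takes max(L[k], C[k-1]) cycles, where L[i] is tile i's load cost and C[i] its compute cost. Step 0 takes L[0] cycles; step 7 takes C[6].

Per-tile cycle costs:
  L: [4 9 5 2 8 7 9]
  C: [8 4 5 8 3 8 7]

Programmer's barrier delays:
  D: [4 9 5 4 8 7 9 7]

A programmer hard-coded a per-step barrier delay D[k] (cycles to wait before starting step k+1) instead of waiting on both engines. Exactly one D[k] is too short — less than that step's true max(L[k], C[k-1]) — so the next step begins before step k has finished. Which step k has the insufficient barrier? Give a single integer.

step 0: need L[0]=4 = 4; D[0]=4 ok
step 1: need max(L[1]=9,C[0]=8) = 9; D[1]=9 ok
step 2: need max(L[2]=5,C[1]=4) = 5; D[2]=5 ok
step 3: need max(L[3]=2,C[2]=5) = 5; D[3]=4 SHORT
step 4: need max(L[4]=8,C[3]=8) = 8; D[4]=8 ok
step 5: need max(L[5]=7,C[4]=3) = 7; D[5]=7 ok
step 6: need max(L[6]=9,C[5]=8) = 9; D[6]=9 ok
step 7: need C[6]=7 = 7; D[7]=7 ok

hazard at step 3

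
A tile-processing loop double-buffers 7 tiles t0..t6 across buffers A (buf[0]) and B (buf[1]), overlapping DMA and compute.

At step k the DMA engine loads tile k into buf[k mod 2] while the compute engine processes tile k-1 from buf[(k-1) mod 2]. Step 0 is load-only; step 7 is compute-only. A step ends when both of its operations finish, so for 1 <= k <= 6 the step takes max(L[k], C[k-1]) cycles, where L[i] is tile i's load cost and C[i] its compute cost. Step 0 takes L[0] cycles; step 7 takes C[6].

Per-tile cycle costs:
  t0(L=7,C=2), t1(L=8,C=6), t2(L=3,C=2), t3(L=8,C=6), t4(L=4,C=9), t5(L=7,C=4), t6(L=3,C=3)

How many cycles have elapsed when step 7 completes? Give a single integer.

end_cycle[7] = 51

step 0: L[0]=7 → dur=7, Σ=7 | A=load:t0 B=idle [load-only]
step 1: L[1]=8 C[0]=2 → dur=8, Σ=15 | A=compute:t0 B=load:t1 [load-bound]
step 2: L[2]=3 C[1]=6 → dur=6, Σ=21 | A=load:t2 B=compute:t1 [compute-bound]
step 3: L[3]=8 C[2]=2 → dur=8, Σ=29 | A=compute:t2 B=load:t3 [load-bound]
step 4: L[4]=4 C[3]=6 → dur=6, Σ=35 | A=load:t4 B=compute:t3 [compute-bound]
step 5: L[5]=7 C[4]=9 → dur=9, Σ=44 | A=compute:t4 B=load:t5 [compute-bound]
step 6: L[6]=3 C[5]=4 → dur=4, Σ=48 | A=load:t6 B=compute:t5 [compute-bound]
step 7: C[6]=3 → dur=3, Σ=51 | A=compute:t6 B=idle [compute-only]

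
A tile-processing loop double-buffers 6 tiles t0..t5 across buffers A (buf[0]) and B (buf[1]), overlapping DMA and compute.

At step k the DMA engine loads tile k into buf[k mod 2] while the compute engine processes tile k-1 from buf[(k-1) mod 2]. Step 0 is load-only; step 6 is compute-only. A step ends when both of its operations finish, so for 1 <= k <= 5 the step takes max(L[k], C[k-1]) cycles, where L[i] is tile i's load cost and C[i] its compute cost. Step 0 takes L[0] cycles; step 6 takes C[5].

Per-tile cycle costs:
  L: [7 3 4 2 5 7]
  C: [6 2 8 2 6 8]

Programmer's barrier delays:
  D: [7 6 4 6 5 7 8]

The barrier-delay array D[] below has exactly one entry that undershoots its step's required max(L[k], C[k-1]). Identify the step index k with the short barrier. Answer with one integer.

hazard at step 3

[0] required=L[0]=7=7 vs D=7 ok
[1] required=max(L[1]=3,C[0]=6)=6 vs D=6 ok
[2] required=max(L[2]=4,C[1]=2)=4 vs D=4 ok
[3] required=max(L[3]=2,C[2]=8)=8 vs D=6 SHORT
[4] required=max(L[4]=5,C[3]=2)=5 vs D=5 ok
[5] required=max(L[5]=7,C[4]=6)=7 vs D=7 ok
[6] required=C[5]=8=8 vs D=8 ok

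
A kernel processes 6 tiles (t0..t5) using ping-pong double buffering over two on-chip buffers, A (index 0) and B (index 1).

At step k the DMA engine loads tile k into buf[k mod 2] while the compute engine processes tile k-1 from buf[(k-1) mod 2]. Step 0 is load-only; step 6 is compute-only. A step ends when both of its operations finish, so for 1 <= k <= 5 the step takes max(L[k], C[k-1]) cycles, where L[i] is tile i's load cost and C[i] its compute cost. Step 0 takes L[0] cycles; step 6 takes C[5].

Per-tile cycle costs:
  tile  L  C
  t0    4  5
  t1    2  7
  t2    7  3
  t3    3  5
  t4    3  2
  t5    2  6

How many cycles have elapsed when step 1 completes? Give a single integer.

end_cycle[1] = 9

step 0: L[0]=4 → dur=4, Σ=4 | A=load:t0 B=idle [load-only]
step 1: L[1]=2 C[0]=5 → dur=5, Σ=9 | A=compute:t0 B=load:t1 [compute-bound]
step 2: L[2]=7 C[1]=7 → dur=7, Σ=16 | A=load:t2 B=compute:t1 [tied]
step 3: L[3]=3 C[2]=3 → dur=3, Σ=19 | A=compute:t2 B=load:t3 [tied]
step 4: L[4]=3 C[3]=5 → dur=5, Σ=24 | A=load:t4 B=compute:t3 [compute-bound]
step 5: L[5]=2 C[4]=2 → dur=2, Σ=26 | A=compute:t4 B=load:t5 [tied]
step 6: C[5]=6 → dur=6, Σ=32 | A=idle B=compute:t5 [compute-only]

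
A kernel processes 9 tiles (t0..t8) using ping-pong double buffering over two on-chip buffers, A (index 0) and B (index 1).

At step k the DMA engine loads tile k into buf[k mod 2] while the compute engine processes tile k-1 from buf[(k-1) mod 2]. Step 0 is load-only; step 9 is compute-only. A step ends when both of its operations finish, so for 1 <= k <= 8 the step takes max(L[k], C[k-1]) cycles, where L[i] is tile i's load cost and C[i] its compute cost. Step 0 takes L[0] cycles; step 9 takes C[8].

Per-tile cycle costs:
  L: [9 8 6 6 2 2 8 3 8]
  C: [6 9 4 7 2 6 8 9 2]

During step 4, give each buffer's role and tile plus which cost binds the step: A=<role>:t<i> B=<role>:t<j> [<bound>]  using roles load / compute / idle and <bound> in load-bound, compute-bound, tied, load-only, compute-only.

step 4: A=load:t4 B=compute:t3 [compute-bound]

  0. 9=9c; end=9; A:t0 B:-
  1. max(8,6)=8c; end=17; A:t0 B:t1
  2. max(6,9)=9c; end=26; A:t2 B:t1
  3. max(6,4)=6c; end=32; A:t2 B:t3
  4. max(2,7)=7c; end=39; A:t4 B:t3
  5. max(2,2)=2c; end=41; A:t4 B:t5
  6. max(8,6)=8c; end=49; A:t6 B:t5
  7. max(3,8)=8c; end=57; A:t6 B:t7
  8. max(8,9)=9c; end=66; A:t8 B:t7
  9. 2=2c; end=68; A:t8 B:t7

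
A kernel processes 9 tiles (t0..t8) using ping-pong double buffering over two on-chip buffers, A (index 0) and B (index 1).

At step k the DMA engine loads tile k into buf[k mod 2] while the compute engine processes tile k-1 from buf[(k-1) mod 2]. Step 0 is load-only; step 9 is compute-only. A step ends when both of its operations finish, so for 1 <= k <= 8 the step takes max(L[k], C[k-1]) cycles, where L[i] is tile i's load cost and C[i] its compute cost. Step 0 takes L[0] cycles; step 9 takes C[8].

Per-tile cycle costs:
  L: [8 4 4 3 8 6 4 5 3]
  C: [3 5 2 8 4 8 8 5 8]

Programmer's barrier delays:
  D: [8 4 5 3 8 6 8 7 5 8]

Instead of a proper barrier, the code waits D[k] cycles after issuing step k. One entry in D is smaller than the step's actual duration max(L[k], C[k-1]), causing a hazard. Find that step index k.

[0] required=L[0]=8=8 vs D=8 ok
[1] required=max(L[1]=4,C[0]=3)=4 vs D=4 ok
[2] required=max(L[2]=4,C[1]=5)=5 vs D=5 ok
[3] required=max(L[3]=3,C[2]=2)=3 vs D=3 ok
[4] required=max(L[4]=8,C[3]=8)=8 vs D=8 ok
[5] required=max(L[5]=6,C[4]=4)=6 vs D=6 ok
[6] required=max(L[6]=4,C[5]=8)=8 vs D=8 ok
[7] required=max(L[7]=5,C[6]=8)=8 vs D=7 SHORT
[8] required=max(L[8]=3,C[7]=5)=5 vs D=5 ok
[9] required=C[8]=8=8 vs D=8 ok

hazard at step 7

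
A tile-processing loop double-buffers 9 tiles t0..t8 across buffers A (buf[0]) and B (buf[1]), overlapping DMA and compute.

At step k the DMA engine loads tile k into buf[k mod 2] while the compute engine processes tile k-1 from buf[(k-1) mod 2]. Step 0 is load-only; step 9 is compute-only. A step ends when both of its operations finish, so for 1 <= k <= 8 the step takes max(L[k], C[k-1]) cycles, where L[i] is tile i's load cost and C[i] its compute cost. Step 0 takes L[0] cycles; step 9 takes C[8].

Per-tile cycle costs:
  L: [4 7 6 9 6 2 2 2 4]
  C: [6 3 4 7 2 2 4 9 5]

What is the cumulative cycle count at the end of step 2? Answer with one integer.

end_cycle[2] = 17

[0] DMA t0→A (4c) ∥ CU idle ⇒ 4c, clock 4
[1] DMA t1→B (7c) ∥ CU A:t0 (6c) ⇒ 7c, clock 11
[2] DMA t2→A (6c) ∥ CU B:t1 (3c) ⇒ 6c, clock 17
[3] DMA t3→B (9c) ∥ CU A:t2 (4c) ⇒ 9c, clock 26
[4] DMA t4→A (6c) ∥ CU B:t3 (7c) ⇒ 7c, clock 33
[5] DMA t5→B (2c) ∥ CU A:t4 (2c) ⇒ 2c, clock 35
[6] DMA t6→A (2c) ∥ CU B:t5 (2c) ⇒ 2c, clock 37
[7] DMA t7→B (2c) ∥ CU A:t6 (4c) ⇒ 4c, clock 41
[8] DMA t8→A (4c) ∥ CU B:t7 (9c) ⇒ 9c, clock 50
[9] DMA idle ∥ CU A:t8 (5c) ⇒ 5c, clock 55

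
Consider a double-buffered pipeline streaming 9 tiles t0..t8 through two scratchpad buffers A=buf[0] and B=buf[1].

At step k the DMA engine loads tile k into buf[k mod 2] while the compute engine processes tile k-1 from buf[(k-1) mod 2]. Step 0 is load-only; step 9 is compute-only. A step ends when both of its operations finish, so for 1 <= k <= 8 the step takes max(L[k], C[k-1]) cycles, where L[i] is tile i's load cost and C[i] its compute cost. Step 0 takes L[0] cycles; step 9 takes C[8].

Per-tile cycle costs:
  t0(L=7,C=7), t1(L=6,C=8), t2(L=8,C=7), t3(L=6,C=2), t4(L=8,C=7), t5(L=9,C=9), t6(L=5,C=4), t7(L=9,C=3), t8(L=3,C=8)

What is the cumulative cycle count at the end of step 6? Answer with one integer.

end_cycle[6] = 55

[0] DMA t0→A (7c) ∥ CU idle ⇒ 7c, clock 7
[1] DMA t1→B (6c) ∥ CU A:t0 (7c) ⇒ 7c, clock 14
[2] DMA t2→A (8c) ∥ CU B:t1 (8c) ⇒ 8c, clock 22
[3] DMA t3→B (6c) ∥ CU A:t2 (7c) ⇒ 7c, clock 29
[4] DMA t4→A (8c) ∥ CU B:t3 (2c) ⇒ 8c, clock 37
[5] DMA t5→B (9c) ∥ CU A:t4 (7c) ⇒ 9c, clock 46
[6] DMA t6→A (5c) ∥ CU B:t5 (9c) ⇒ 9c, clock 55
[7] DMA t7→B (9c) ∥ CU A:t6 (4c) ⇒ 9c, clock 64
[8] DMA t8→A (3c) ∥ CU B:t7 (3c) ⇒ 3c, clock 67
[9] DMA idle ∥ CU A:t8 (8c) ⇒ 8c, clock 75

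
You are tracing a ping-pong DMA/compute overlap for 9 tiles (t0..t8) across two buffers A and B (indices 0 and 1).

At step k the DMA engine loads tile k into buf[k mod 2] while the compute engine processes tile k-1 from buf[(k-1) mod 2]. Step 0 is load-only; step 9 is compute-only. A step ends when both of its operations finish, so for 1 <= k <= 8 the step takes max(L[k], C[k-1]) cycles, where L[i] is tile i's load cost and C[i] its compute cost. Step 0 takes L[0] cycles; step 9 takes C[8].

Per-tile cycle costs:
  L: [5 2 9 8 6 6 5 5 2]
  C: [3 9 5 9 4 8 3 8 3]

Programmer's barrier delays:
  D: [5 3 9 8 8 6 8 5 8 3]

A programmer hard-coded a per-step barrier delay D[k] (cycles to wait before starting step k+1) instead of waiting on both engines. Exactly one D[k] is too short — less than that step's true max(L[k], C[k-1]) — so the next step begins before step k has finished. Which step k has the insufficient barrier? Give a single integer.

step 0: need L[0]=5 = 5; D[0]=5 ok
step 1: need max(L[1]=2,C[0]=3) = 3; D[1]=3 ok
step 2: need max(L[2]=9,C[1]=9) = 9; D[2]=9 ok
step 3: need max(L[3]=8,C[2]=5) = 8; D[3]=8 ok
step 4: need max(L[4]=6,C[3]=9) = 9; D[4]=8 SHORT
step 5: need max(L[5]=6,C[4]=4) = 6; D[5]=6 ok
step 6: need max(L[6]=5,C[5]=8) = 8; D[6]=8 ok
step 7: need max(L[7]=5,C[6]=3) = 5; D[7]=5 ok
step 8: need max(L[8]=2,C[7]=8) = 8; D[8]=8 ok
step 9: need C[8]=3 = 3; D[9]=3 ok

hazard at step 4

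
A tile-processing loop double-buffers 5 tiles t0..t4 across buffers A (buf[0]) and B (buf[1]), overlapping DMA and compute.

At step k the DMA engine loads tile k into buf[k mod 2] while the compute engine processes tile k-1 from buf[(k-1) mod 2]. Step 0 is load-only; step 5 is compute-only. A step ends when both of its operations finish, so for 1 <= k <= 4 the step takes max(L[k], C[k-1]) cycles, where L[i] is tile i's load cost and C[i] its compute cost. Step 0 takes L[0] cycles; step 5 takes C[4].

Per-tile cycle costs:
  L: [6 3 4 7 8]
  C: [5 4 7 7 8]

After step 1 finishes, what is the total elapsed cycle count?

end_cycle[1] = 11

[0] DMA t0→A (6c) ∥ CU idle ⇒ 6c, clock 6
[1] DMA t1→B (3c) ∥ CU A:t0 (5c) ⇒ 5c, clock 11
[2] DMA t2→A (4c) ∥ CU B:t1 (4c) ⇒ 4c, clock 15
[3] DMA t3→B (7c) ∥ CU A:t2 (7c) ⇒ 7c, clock 22
[4] DMA t4→A (8c) ∥ CU B:t3 (7c) ⇒ 8c, clock 30
[5] DMA idle ∥ CU A:t4 (8c) ⇒ 8c, clock 38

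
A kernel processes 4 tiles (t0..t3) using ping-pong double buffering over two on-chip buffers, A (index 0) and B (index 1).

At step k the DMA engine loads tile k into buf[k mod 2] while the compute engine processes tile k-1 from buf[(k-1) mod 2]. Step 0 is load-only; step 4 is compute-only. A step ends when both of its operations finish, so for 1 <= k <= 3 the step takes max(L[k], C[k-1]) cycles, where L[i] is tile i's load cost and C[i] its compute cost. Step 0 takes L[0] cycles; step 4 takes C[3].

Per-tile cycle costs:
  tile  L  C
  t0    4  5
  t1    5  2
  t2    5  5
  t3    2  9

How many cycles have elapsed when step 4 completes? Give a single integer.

[0] DMA t0→A (4c) ∥ CU idle ⇒ 4c, clock 4
[1] DMA t1→B (5c) ∥ CU A:t0 (5c) ⇒ 5c, clock 9
[2] DMA t2→A (5c) ∥ CU B:t1 (2c) ⇒ 5c, clock 14
[3] DMA t3→B (2c) ∥ CU A:t2 (5c) ⇒ 5c, clock 19
[4] DMA idle ∥ CU B:t3 (9c) ⇒ 9c, clock 28

end_cycle[4] = 28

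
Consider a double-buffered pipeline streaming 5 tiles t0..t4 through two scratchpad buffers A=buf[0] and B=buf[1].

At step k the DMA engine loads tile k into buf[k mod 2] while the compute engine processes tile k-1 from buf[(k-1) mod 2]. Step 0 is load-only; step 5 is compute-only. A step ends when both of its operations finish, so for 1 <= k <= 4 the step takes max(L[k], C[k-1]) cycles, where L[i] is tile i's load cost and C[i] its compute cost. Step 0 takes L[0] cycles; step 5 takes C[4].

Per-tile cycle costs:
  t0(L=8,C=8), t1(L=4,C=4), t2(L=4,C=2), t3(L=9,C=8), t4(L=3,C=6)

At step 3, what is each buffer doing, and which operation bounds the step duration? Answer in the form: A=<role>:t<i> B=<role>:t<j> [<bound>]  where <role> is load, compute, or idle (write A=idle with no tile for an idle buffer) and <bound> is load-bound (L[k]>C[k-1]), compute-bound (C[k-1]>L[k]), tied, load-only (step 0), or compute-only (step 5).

[0] DMA t0→A (8c) ∥ CU idle ⇒ 8c, clock 8
[1] DMA t1→B (4c) ∥ CU A:t0 (8c) ⇒ 8c, clock 16
[2] DMA t2→A (4c) ∥ CU B:t1 (4c) ⇒ 4c, clock 20
[3] DMA t3→B (9c) ∥ CU A:t2 (2c) ⇒ 9c, clock 29
[4] DMA t4→A (3c) ∥ CU B:t3 (8c) ⇒ 8c, clock 37
[5] DMA idle ∥ CU A:t4 (6c) ⇒ 6c, clock 43

step 3: A=compute:t2 B=load:t3 [load-bound]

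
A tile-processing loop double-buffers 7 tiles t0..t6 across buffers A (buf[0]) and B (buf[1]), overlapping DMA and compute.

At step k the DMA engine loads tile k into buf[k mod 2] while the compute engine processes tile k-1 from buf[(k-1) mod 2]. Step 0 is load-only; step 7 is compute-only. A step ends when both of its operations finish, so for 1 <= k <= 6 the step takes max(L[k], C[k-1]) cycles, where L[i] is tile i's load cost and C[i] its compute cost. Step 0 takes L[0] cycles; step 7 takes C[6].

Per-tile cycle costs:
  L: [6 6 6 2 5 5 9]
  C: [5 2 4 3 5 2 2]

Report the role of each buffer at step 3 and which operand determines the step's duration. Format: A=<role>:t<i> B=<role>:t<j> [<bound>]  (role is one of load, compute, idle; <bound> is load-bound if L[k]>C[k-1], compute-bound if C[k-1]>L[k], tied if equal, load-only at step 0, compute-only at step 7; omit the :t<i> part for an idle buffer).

k=0 load=t0/6c comp=- wait=6 total=6
k=1 load=t1/6c comp=t0/5c wait=6 total=12
k=2 load=t2/6c comp=t1/2c wait=6 total=18
k=3 load=t3/2c comp=t2/4c wait=4 total=22
k=4 load=t4/5c comp=t3/3c wait=5 total=27
k=5 load=t5/5c comp=t4/5c wait=5 total=32
k=6 load=t6/9c comp=t5/2c wait=9 total=41
k=7 load=- comp=t6/2c wait=2 total=43

step 3: A=compute:t2 B=load:t3 [compute-bound]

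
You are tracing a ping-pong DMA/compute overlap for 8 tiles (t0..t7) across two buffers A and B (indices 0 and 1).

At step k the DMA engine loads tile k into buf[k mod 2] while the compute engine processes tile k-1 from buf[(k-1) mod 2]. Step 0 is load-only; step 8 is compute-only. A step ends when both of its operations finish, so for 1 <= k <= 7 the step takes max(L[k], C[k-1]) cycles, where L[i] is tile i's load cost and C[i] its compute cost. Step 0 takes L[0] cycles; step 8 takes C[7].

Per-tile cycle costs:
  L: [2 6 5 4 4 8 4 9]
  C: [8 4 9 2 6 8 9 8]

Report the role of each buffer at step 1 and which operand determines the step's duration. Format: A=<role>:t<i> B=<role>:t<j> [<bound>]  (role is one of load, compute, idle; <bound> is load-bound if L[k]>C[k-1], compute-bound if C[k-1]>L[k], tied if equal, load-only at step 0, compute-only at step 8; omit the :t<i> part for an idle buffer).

step 0: L[0]=2 → dur=2, Σ=2 | A=load:t0 B=idle [load-only]
step 1: L[1]=6 C[0]=8 → dur=8, Σ=10 | A=compute:t0 B=load:t1 [compute-bound]
step 2: L[2]=5 C[1]=4 → dur=5, Σ=15 | A=load:t2 B=compute:t1 [load-bound]
step 3: L[3]=4 C[2]=9 → dur=9, Σ=24 | A=compute:t2 B=load:t3 [compute-bound]
step 4: L[4]=4 C[3]=2 → dur=4, Σ=28 | A=load:t4 B=compute:t3 [load-bound]
step 5: L[5]=8 C[4]=6 → dur=8, Σ=36 | A=compute:t4 B=load:t5 [load-bound]
step 6: L[6]=4 C[5]=8 → dur=8, Σ=44 | A=load:t6 B=compute:t5 [compute-bound]
step 7: L[7]=9 C[6]=9 → dur=9, Σ=53 | A=compute:t6 B=load:t7 [tied]
step 8: C[7]=8 → dur=8, Σ=61 | A=idle B=compute:t7 [compute-only]

step 1: A=compute:t0 B=load:t1 [compute-bound]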